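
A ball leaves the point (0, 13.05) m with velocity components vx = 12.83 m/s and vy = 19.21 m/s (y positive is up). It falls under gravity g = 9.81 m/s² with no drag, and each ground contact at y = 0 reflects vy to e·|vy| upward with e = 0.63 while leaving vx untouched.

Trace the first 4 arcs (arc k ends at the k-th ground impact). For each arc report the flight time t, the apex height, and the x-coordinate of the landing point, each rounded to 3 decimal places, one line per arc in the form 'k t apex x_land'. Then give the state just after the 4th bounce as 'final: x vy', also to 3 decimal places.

Arc 1: start y=13.050, vy=19.210 → t=4.507, apex=31.859, x_land=57.822, impact vy=-25.001
  bounce: vy ← 0.63·25.001 = 15.751
Arc 2: start y=0.000, vy=15.751 → t=3.211, apex=12.645, x_land=99.021, impact vy=-15.751
  bounce: vy ← 0.63·15.751 = 9.923
Arc 3: start y=0.000, vy=9.923 → t=2.023, apex=5.019, x_land=124.977, impact vy=-9.923
  bounce: vy ← 0.63·9.923 = 6.252
Arc 4: start y=0.000, vy=6.252 → t=1.275, apex=1.992, x_land=141.329, impact vy=-6.252
  bounce: vy ← 0.63·6.252 = 3.938

1 4.507 31.859 57.822
2 3.211 12.645 99.021
3 2.023 5.019 124.977
4 1.275 1.992 141.329
final: 141.329 3.938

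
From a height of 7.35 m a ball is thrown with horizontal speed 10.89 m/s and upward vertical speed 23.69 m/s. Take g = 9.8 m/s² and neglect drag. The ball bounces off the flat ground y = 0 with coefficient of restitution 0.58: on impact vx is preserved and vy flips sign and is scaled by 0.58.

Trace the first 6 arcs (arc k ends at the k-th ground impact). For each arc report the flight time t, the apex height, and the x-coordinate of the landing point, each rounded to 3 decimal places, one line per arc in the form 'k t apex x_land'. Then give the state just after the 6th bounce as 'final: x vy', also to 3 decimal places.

Arc 1: start y=7.350, vy=23.690 → t=5.127, apex=35.983, x_land=55.836, impact vy=-26.557
  bounce: vy ← 0.58·26.557 = 15.403
Arc 2: start y=0.000, vy=15.403 → t=3.143, apex=12.105, x_land=90.068, impact vy=-15.403
  bounce: vy ← 0.58·15.403 = 8.934
Arc 3: start y=0.000, vy=8.934 → t=1.823, apex=4.072, x_land=109.923, impact vy=-8.934
  bounce: vy ← 0.58·8.934 = 5.182
Arc 4: start y=0.000, vy=5.182 → t=1.057, apex=1.370, x_land=121.439, impact vy=-5.182
  bounce: vy ← 0.58·5.182 = 3.005
Arc 5: start y=0.000, vy=3.005 → t=0.613, apex=0.461, x_land=128.118, impact vy=-3.005
  bounce: vy ← 0.58·3.005 = 1.743
Arc 6: start y=0.000, vy=1.743 → t=0.356, apex=0.155, x_land=131.992, impact vy=-1.743
  bounce: vy ← 0.58·1.743 = 1.011

1 5.127 35.983 55.836
2 3.143 12.105 90.068
3 1.823 4.072 109.923
4 1.057 1.370 121.439
5 0.613 0.461 128.118
6 0.356 0.155 131.992
final: 131.992 1.011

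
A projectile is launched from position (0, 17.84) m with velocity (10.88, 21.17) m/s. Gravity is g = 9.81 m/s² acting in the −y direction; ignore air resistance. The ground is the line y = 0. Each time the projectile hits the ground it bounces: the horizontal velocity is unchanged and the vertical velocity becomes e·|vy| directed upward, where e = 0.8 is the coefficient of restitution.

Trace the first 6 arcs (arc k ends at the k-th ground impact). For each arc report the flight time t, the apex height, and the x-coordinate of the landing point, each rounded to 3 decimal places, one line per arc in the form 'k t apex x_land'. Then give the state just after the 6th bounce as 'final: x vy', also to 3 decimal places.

Arc 1: start y=17.840, vy=21.170 → t=5.038, apex=40.682, x_land=54.813, impact vy=-28.252
  bounce: vy ← 0.8·28.252 = 22.602
Arc 2: start y=0.000, vy=22.602 → t=4.608, apex=26.037, x_land=104.947, impact vy=-22.602
  bounce: vy ← 0.8·22.602 = 18.081
Arc 3: start y=0.000, vy=18.081 → t=3.686, apex=16.664, x_land=145.054, impact vy=-18.081
  bounce: vy ← 0.8·18.081 = 14.465
Arc 4: start y=0.000, vy=14.465 → t=2.949, apex=10.665, x_land=177.140, impact vy=-14.465
  bounce: vy ← 0.8·14.465 = 11.572
Arc 5: start y=0.000, vy=11.572 → t=2.359, apex=6.825, x_land=202.809, impact vy=-11.572
  bounce: vy ← 0.8·11.572 = 9.258
Arc 6: start y=0.000, vy=9.258 → t=1.887, apex=4.368, x_land=223.344, impact vy=-9.258
  bounce: vy ← 0.8·9.258 = 7.406

1 5.038 40.682 54.813
2 4.608 26.037 104.947
3 3.686 16.664 145.054
4 2.949 10.665 177.140
5 2.359 6.825 202.809
6 1.887 4.368 223.344
final: 223.344 7.406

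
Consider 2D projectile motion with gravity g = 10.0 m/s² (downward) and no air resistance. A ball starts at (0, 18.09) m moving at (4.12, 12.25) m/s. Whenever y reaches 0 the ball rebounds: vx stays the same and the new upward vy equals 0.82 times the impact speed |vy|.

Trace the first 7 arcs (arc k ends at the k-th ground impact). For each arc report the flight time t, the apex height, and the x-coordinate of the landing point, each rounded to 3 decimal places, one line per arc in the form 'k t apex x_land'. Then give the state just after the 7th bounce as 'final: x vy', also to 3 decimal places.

Arc 1: start y=18.090, vy=12.250 → t=3.487, apex=25.593, x_land=14.368, impact vy=-22.624
  bounce: vy ← 0.82·22.624 = 18.552
Arc 2: start y=0.000, vy=18.552 → t=3.710, apex=17.209, x_land=29.655, impact vy=-18.552
  bounce: vy ← 0.82·18.552 = 15.213
Arc 3: start y=0.000, vy=15.213 → t=3.043, apex=11.571, x_land=42.190, impact vy=-15.213
  bounce: vy ← 0.82·15.213 = 12.474
Arc 4: start y=0.000, vy=12.474 → t=2.495, apex=7.780, x_land=52.469, impact vy=-12.474
  bounce: vy ← 0.82·12.474 = 10.229
Arc 5: start y=0.000, vy=10.229 → t=2.046, apex=5.232, x_land=60.898, impact vy=-10.229
  bounce: vy ← 0.82·10.229 = 8.388
Arc 6: start y=0.000, vy=8.388 → t=1.678, apex=3.518, x_land=67.809, impact vy=-8.388
  bounce: vy ← 0.82·8.388 = 6.878
Arc 7: start y=0.000, vy=6.878 → t=1.376, apex=2.365, x_land=73.477, impact vy=-6.878
  bounce: vy ← 0.82·6.878 = 5.640

1 3.487 25.593 14.368
2 3.710 17.209 29.655
3 3.043 11.571 42.190
4 2.495 7.780 52.469
5 2.046 5.232 60.898
6 1.678 3.518 67.809
7 1.376 2.365 73.477
final: 73.477 5.640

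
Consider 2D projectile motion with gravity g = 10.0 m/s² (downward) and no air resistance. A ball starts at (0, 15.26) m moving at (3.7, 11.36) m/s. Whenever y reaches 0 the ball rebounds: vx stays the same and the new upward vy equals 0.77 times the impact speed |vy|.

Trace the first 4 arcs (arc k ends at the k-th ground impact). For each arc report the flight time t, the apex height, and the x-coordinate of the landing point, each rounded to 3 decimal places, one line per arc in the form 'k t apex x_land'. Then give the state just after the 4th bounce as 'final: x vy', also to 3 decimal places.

Arc 1: start y=15.260, vy=11.360 → t=3.220, apex=21.712, x_land=11.914, impact vy=-20.839
  bounce: vy ← 0.77·20.839 = 16.046
Arc 2: start y=0.000, vy=16.046 → t=3.209, apex=12.873, x_land=23.787, impact vy=-16.046
  bounce: vy ← 0.77·16.046 = 12.355
Arc 3: start y=0.000, vy=12.355 → t=2.471, apex=7.633, x_land=32.930, impact vy=-12.355
  bounce: vy ← 0.77·12.355 = 9.514
Arc 4: start y=0.000, vy=9.514 → t=1.903, apex=4.525, x_land=39.970, impact vy=-9.514
  bounce: vy ← 0.77·9.514 = 7.325

1 3.220 21.712 11.914
2 3.209 12.873 23.787
3 2.471 7.633 32.930
4 1.903 4.525 39.970
final: 39.970 7.325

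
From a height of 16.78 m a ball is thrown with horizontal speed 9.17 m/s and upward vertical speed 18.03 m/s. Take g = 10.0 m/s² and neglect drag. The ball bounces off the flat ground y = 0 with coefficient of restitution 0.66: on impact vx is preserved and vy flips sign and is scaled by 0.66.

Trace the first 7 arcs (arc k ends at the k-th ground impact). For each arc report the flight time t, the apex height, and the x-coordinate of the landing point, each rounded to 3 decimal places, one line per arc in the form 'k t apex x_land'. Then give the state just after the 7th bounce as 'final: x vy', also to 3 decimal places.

1 4.373 33.034 40.104
2 3.393 14.390 71.217
3 2.239 6.268 91.751
4 1.478 2.730 105.304
5 0.975 1.189 114.249
6 0.644 0.518 120.152
7 0.425 0.226 124.049
final: 124.049 1.402

Arc 1: start y=16.780, vy=18.030 → t=4.373, apex=33.034, x_land=40.104, impact vy=-25.704
  bounce: vy ← 0.66·25.704 = 16.964
Arc 2: start y=0.000, vy=16.964 → t=3.393, apex=14.390, x_land=71.217, impact vy=-16.964
  bounce: vy ← 0.66·16.964 = 11.197
Arc 3: start y=0.000, vy=11.197 → t=2.239, apex=6.268, x_land=91.751, impact vy=-11.197
  bounce: vy ← 0.66·11.197 = 7.390
Arc 4: start y=0.000, vy=7.390 → t=1.478, apex=2.730, x_land=105.304, impact vy=-7.390
  bounce: vy ← 0.66·7.390 = 4.877
Arc 5: start y=0.000, vy=4.877 → t=0.975, apex=1.189, x_land=114.249, impact vy=-4.877
  bounce: vy ← 0.66·4.877 = 3.219
Arc 6: start y=0.000, vy=3.219 → t=0.644, apex=0.518, x_land=120.152, impact vy=-3.219
  bounce: vy ← 0.66·3.219 = 2.125
Arc 7: start y=0.000, vy=2.125 → t=0.425, apex=0.226, x_land=124.049, impact vy=-2.125
  bounce: vy ← 0.66·2.125 = 1.402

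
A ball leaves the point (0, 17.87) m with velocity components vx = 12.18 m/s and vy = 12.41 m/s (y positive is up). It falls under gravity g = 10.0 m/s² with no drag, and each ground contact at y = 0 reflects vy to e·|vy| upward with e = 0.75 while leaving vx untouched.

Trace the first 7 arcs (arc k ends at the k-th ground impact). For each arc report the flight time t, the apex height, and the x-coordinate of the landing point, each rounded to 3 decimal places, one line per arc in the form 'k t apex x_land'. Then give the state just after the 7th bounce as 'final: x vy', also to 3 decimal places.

1 3.502 25.570 42.660
2 3.392 14.383 83.976
3 2.544 8.091 114.963
4 1.908 4.551 138.204
5 1.431 2.560 155.634
6 1.073 1.440 168.707
7 0.805 0.810 178.511
final: 178.511 3.019

Arc 1: start y=17.870, vy=12.410 → t=3.502, apex=25.570, x_land=42.660, impact vy=-22.614
  bounce: vy ← 0.75·22.614 = 16.961
Arc 2: start y=0.000, vy=16.961 → t=3.392, apex=14.383, x_land=83.976, impact vy=-16.961
  bounce: vy ← 0.75·16.961 = 12.721
Arc 3: start y=0.000, vy=12.721 → t=2.544, apex=8.091, x_land=114.963, impact vy=-12.721
  bounce: vy ← 0.75·12.721 = 9.540
Arc 4: start y=0.000, vy=9.540 → t=1.908, apex=4.551, x_land=138.204, impact vy=-9.540
  bounce: vy ← 0.75·9.540 = 7.155
Arc 5: start y=0.000, vy=7.155 → t=1.431, apex=2.560, x_land=155.634, impact vy=-7.155
  bounce: vy ← 0.75·7.155 = 5.366
Arc 6: start y=0.000, vy=5.366 → t=1.073, apex=1.440, x_land=168.707, impact vy=-5.366
  bounce: vy ← 0.75·5.366 = 4.025
Arc 7: start y=0.000, vy=4.025 → t=0.805, apex=0.810, x_land=178.511, impact vy=-4.025
  bounce: vy ← 0.75·4.025 = 3.019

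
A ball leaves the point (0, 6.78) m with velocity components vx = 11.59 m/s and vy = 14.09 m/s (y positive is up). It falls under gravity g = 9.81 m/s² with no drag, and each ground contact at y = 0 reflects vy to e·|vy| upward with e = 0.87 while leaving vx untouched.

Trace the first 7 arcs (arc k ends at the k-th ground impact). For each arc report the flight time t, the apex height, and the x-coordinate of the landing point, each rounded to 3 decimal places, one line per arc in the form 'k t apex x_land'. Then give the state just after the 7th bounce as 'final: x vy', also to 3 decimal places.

Arc 1: start y=6.780, vy=14.090 → t=3.292, apex=16.899, x_land=38.159, impact vy=-18.209
  bounce: vy ← 0.87·18.209 = 15.841
Arc 2: start y=0.000, vy=15.841 → t=3.230, apex=12.791, x_land=75.591, impact vy=-15.841
  bounce: vy ← 0.87·15.841 = 13.782
Arc 3: start y=0.000, vy=13.782 → t=2.810, apex=9.681, x_land=108.156, impact vy=-13.782
  bounce: vy ← 0.87·13.782 = 11.990
Arc 4: start y=0.000, vy=11.990 → t=2.445, apex=7.328, x_land=136.488, impact vy=-11.990
  bounce: vy ← 0.87·11.990 = 10.432
Arc 5: start y=0.000, vy=10.432 → t=2.127, apex=5.546, x_land=161.137, impact vy=-10.432
  bounce: vy ← 0.87·10.432 = 9.076
Arc 6: start y=0.000, vy=9.076 → t=1.850, apex=4.198, x_land=182.582, impact vy=-9.076
  bounce: vy ← 0.87·9.076 = 7.896
Arc 7: start y=0.000, vy=7.896 → t=1.610, apex=3.177, x_land=201.238, impact vy=-7.896
  bounce: vy ← 0.87·7.896 = 6.869

1 3.292 16.899 38.159
2 3.230 12.791 75.591
3 2.810 9.681 108.156
4 2.445 7.328 136.488
5 2.127 5.546 161.137
6 1.850 4.198 182.582
7 1.610 3.177 201.238
final: 201.238 6.869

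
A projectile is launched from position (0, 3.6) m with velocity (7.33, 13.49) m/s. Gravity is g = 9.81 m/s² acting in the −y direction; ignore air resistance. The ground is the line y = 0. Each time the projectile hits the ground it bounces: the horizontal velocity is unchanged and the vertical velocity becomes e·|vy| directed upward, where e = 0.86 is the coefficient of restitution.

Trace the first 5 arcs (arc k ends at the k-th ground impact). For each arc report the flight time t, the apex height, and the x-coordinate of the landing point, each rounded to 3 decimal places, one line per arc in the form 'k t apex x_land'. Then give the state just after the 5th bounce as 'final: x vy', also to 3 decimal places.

Arc 1: start y=3.600, vy=13.490 → t=2.995, apex=12.875, x_land=21.955, impact vy=-15.894
  bounce: vy ← 0.86·15.894 = 13.669
Arc 2: start y=0.000, vy=13.669 → t=2.787, apex=9.523, x_land=42.382, impact vy=-13.669
  bounce: vy ← 0.86·13.669 = 11.755
Arc 3: start y=0.000, vy=11.755 → t=2.397, apex=7.043, x_land=59.948, impact vy=-11.755
  bounce: vy ← 0.86·11.755 = 10.109
Arc 4: start y=0.000, vy=10.109 → t=2.061, apex=5.209, x_land=75.056, impact vy=-10.109
  bounce: vy ← 0.86·10.109 = 8.694
Arc 5: start y=0.000, vy=8.694 → t=1.772, apex=3.853, x_land=88.048, impact vy=-8.694
  bounce: vy ← 0.86·8.694 = 7.477

1 2.995 12.875 21.955
2 2.787 9.523 42.382
3 2.397 7.043 59.948
4 2.061 5.209 75.056
5 1.772 3.853 88.048
final: 88.048 7.477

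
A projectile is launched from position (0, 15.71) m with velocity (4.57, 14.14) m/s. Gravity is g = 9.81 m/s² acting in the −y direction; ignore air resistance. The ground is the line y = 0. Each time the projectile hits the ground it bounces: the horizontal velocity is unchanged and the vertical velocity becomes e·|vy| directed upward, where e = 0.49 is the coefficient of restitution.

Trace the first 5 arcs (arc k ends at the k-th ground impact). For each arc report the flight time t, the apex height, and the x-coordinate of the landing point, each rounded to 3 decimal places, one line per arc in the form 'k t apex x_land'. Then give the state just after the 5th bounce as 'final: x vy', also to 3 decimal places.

1 3.739 25.901 17.089
2 2.252 6.219 27.380
3 1.103 1.493 32.423
4 0.541 0.358 34.894
5 0.265 0.086 36.105
final: 36.105 0.637

Arc 1: start y=15.710, vy=14.140 → t=3.739, apex=25.901, x_land=17.089, impact vy=-22.543
  bounce: vy ← 0.49·22.543 = 11.046
Arc 2: start y=0.000, vy=11.046 → t=2.252, apex=6.219, x_land=27.380, impact vy=-11.046
  bounce: vy ← 0.49·11.046 = 5.412
Arc 3: start y=0.000, vy=5.412 → t=1.103, apex=1.493, x_land=32.423, impact vy=-5.412
  bounce: vy ← 0.49·5.412 = 2.652
Arc 4: start y=0.000, vy=2.652 → t=0.541, apex=0.358, x_land=34.894, impact vy=-2.652
  bounce: vy ← 0.49·2.652 = 1.300
Arc 5: start y=0.000, vy=1.300 → t=0.265, apex=0.086, x_land=36.105, impact vy=-1.300
  bounce: vy ← 0.49·1.300 = 0.637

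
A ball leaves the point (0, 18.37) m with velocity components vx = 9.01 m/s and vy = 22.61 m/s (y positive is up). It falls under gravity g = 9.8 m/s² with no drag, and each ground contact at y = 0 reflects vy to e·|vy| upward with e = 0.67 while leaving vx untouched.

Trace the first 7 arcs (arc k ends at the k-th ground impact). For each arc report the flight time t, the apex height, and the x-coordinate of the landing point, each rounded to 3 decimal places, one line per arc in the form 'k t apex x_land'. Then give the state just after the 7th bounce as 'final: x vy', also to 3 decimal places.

Arc 1: start y=18.370, vy=22.610 → t=5.319, apex=44.452, x_land=47.925, impact vy=-29.517
  bounce: vy ← 0.67·29.517 = 19.777
Arc 2: start y=0.000, vy=19.777 → t=4.036, apex=19.955, x_land=84.290, impact vy=-19.777
  bounce: vy ← 0.67·19.777 = 13.250
Arc 3: start y=0.000, vy=13.250 → t=2.704, apex=8.958, x_land=108.654, impact vy=-13.250
  bounce: vy ← 0.67·13.250 = 8.878
Arc 4: start y=0.000, vy=8.878 → t=1.812, apex=4.021, x_land=124.978, impact vy=-8.878
  bounce: vy ← 0.67·8.878 = 5.948
Arc 5: start y=0.000, vy=5.948 → t=1.214, apex=1.805, x_land=135.915, impact vy=-5.948
  bounce: vy ← 0.67·5.948 = 3.985
Arc 6: start y=0.000, vy=3.985 → t=0.813, apex=0.810, x_land=143.243, impact vy=-3.985
  bounce: vy ← 0.67·3.985 = 2.670
Arc 7: start y=0.000, vy=2.670 → t=0.545, apex=0.364, x_land=148.153, impact vy=-2.670
  bounce: vy ← 0.67·2.670 = 1.789

1 5.319 44.452 47.925
2 4.036 19.955 84.290
3 2.704 8.958 108.654
4 1.812 4.021 124.978
5 1.214 1.805 135.915
6 0.813 0.810 143.243
7 0.545 0.364 148.153
final: 148.153 1.789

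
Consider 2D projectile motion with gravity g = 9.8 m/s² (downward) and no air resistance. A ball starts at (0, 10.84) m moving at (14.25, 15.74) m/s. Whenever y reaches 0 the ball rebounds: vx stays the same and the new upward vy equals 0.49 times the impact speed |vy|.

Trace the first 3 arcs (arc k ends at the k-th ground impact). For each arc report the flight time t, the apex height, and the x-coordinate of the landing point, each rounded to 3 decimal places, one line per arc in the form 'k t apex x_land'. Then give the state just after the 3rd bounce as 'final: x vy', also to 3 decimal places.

Arc 1: start y=10.840, vy=15.740 → t=3.795, apex=23.480, x_land=54.081, impact vy=-21.453
  bounce: vy ← 0.49·21.453 = 10.512
Arc 2: start y=0.000, vy=10.512 → t=2.145, apex=5.638, x_land=84.651, impact vy=-10.512
  bounce: vy ← 0.49·10.512 = 5.151
Arc 3: start y=0.000, vy=5.151 → t=1.051, apex=1.354, x_land=99.630, impact vy=-5.151
  bounce: vy ← 0.49·5.151 = 2.524

1 3.795 23.480 54.081
2 2.145 5.638 84.651
3 1.051 1.354 99.630
final: 99.630 2.524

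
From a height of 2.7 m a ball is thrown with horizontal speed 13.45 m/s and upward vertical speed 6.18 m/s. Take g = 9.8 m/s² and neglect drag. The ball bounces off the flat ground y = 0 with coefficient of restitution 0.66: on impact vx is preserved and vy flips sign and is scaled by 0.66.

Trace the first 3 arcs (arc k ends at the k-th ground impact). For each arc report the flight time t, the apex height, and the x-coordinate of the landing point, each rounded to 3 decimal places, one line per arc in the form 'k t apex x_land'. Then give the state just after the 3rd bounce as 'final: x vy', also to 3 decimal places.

Arc 1: start y=2.700, vy=6.180 → t=1.605, apex=4.649, x_land=21.582, impact vy=-9.545
  bounce: vy ← 0.66·9.545 = 6.300
Arc 2: start y=0.000, vy=6.300 → t=1.286, apex=2.025, x_land=38.875, impact vy=-6.300
  bounce: vy ← 0.66·6.300 = 4.158
Arc 3: start y=0.000, vy=4.158 → t=0.849, apex=0.882, x_land=50.288, impact vy=-4.158
  bounce: vy ← 0.66·4.158 = 2.744

1 1.605 4.649 21.582
2 1.286 2.025 38.875
3 0.849 0.882 50.288
final: 50.288 2.744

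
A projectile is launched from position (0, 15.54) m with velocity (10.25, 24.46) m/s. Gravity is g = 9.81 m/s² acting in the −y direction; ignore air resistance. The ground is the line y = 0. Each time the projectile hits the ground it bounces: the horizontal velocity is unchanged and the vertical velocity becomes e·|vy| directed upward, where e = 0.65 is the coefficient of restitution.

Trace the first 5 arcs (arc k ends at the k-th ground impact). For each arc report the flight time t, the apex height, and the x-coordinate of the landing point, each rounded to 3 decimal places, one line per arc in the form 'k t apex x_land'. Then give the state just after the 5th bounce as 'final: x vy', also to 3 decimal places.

Arc 1: start y=15.540, vy=24.460 → t=5.557, apex=46.034, x_land=56.958, impact vy=-30.053
  bounce: vy ← 0.65·30.053 = 19.534
Arc 2: start y=0.000, vy=19.534 → t=3.983, apex=19.449, x_land=97.779, impact vy=-19.534
  bounce: vy ← 0.65·19.534 = 12.697
Arc 3: start y=0.000, vy=12.697 → t=2.589, apex=8.217, x_land=124.313, impact vy=-12.697
  bounce: vy ← 0.65·12.697 = 8.253
Arc 4: start y=0.000, vy=8.253 → t=1.683, apex=3.472, x_land=141.560, impact vy=-8.253
  bounce: vy ← 0.65·8.253 = 5.365
Arc 5: start y=0.000, vy=5.365 → t=1.094, apex=1.467, x_land=152.771, impact vy=-5.365
  bounce: vy ← 0.65·5.365 = 3.487

1 5.557 46.034 56.958
2 3.983 19.449 97.779
3 2.589 8.217 124.313
4 1.683 3.472 141.560
5 1.094 1.467 152.771
final: 152.771 3.487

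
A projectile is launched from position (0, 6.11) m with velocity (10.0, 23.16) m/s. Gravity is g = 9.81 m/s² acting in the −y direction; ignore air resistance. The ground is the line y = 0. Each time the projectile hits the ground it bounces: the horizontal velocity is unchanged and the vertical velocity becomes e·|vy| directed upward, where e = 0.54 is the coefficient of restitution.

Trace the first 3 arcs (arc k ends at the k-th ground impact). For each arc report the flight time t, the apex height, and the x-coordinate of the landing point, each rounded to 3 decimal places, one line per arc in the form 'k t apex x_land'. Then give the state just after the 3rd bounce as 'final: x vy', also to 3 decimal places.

Arc 1: start y=6.110, vy=23.160 → t=4.972, apex=33.449, x_land=49.722, impact vy=-25.618
  bounce: vy ← 0.54·25.618 = 13.834
Arc 2: start y=0.000, vy=13.834 → t=2.820, apex=9.754, x_land=77.925, impact vy=-13.834
  bounce: vy ← 0.54·13.834 = 7.470
Arc 3: start y=0.000, vy=7.470 → t=1.523, apex=2.844, x_land=93.155, impact vy=-7.470
  bounce: vy ← 0.54·7.470 = 4.034

1 4.972 33.449 49.722
2 2.820 9.754 77.925
3 1.523 2.844 93.155
final: 93.155 4.034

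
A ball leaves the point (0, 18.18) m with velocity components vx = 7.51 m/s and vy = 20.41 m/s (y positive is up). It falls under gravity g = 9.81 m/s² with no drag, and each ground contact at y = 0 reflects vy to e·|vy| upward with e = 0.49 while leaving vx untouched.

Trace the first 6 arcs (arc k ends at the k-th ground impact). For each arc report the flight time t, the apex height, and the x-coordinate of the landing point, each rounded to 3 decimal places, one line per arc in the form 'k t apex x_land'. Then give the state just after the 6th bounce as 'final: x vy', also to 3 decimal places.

1 4.915 39.412 36.913
2 2.778 9.463 57.775
3 1.361 2.272 67.997
4 0.667 0.546 73.006
5 0.327 0.131 75.461
6 0.160 0.031 76.663
final: 76.663 0.385

Arc 1: start y=18.180, vy=20.410 → t=4.915, apex=39.412, x_land=36.913, impact vy=-27.808
  bounce: vy ← 0.49·27.808 = 13.626
Arc 2: start y=0.000, vy=13.626 → t=2.778, apex=9.463, x_land=57.775, impact vy=-13.626
  bounce: vy ← 0.49·13.626 = 6.677
Arc 3: start y=0.000, vy=6.677 → t=1.361, apex=2.272, x_land=67.997, impact vy=-6.677
  bounce: vy ← 0.49·6.677 = 3.272
Arc 4: start y=0.000, vy=3.272 → t=0.667, apex=0.546, x_land=73.006, impact vy=-3.272
  bounce: vy ← 0.49·3.272 = 1.603
Arc 5: start y=0.000, vy=1.603 → t=0.327, apex=0.131, x_land=75.461, impact vy=-1.603
  bounce: vy ← 0.49·1.603 = 0.785
Arc 6: start y=0.000, vy=0.785 → t=0.160, apex=0.031, x_land=76.663, impact vy=-0.785
  bounce: vy ← 0.49·0.785 = 0.385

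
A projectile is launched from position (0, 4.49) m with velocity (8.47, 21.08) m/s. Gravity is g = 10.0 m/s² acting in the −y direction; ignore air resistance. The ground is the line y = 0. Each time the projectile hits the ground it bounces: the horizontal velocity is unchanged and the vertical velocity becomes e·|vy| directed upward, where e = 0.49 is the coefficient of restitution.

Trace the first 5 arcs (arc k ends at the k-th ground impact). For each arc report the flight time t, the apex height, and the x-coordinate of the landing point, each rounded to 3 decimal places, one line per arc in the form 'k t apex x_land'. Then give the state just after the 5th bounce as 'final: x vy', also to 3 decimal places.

Arc 1: start y=4.490, vy=21.080 → t=4.419, apex=26.708, x_land=37.431, impact vy=-23.112
  bounce: vy ← 0.49·23.112 = 11.325
Arc 2: start y=0.000, vy=11.325 → t=2.265, apex=6.413, x_land=56.615, impact vy=-11.325
  bounce: vy ← 0.49·11.325 = 5.549
Arc 3: start y=0.000, vy=5.549 → t=1.110, apex=1.540, x_land=66.015, impact vy=-5.549
  bounce: vy ← 0.49·5.549 = 2.719
Arc 4: start y=0.000, vy=2.719 → t=0.544, apex=0.370, x_land=70.622, impact vy=-2.719
  bounce: vy ← 0.49·2.719 = 1.332
Arc 5: start y=0.000, vy=1.332 → t=0.266, apex=0.089, x_land=72.879, impact vy=-1.332
  bounce: vy ← 0.49·1.332 = 0.653

1 4.419 26.708 37.431
2 2.265 6.413 56.615
3 1.110 1.540 66.015
4 0.544 0.370 70.622
5 0.266 0.089 72.879
final: 72.879 0.653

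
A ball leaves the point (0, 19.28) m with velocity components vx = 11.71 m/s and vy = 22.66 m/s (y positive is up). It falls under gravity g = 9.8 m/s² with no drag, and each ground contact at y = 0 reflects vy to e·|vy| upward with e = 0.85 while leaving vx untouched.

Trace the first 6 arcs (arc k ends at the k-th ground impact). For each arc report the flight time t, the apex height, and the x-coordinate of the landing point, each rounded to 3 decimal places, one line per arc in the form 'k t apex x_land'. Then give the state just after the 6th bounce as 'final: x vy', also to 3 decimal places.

1 5.359 45.478 62.751
2 5.179 32.858 123.398
3 4.402 23.740 174.947
4 3.742 17.152 218.765
5 3.181 12.392 256.009
6 2.703 8.953 287.667
final: 287.667 11.260

Arc 1: start y=19.280, vy=22.660 → t=5.359, apex=45.478, x_land=62.751, impact vy=-29.856
  bounce: vy ← 0.85·29.856 = 25.377
Arc 2: start y=0.000, vy=25.377 → t=5.179, apex=32.858, x_land=123.398, impact vy=-25.377
  bounce: vy ← 0.85·25.377 = 21.571
Arc 3: start y=0.000, vy=21.571 → t=4.402, apex=23.740, x_land=174.947, impact vy=-21.571
  bounce: vy ← 0.85·21.571 = 18.335
Arc 4: start y=0.000, vy=18.335 → t=3.742, apex=17.152, x_land=218.765, impact vy=-18.335
  bounce: vy ← 0.85·18.335 = 15.585
Arc 5: start y=0.000, vy=15.585 → t=3.181, apex=12.392, x_land=256.009, impact vy=-15.585
  bounce: vy ← 0.85·15.585 = 13.247
Arc 6: start y=0.000, vy=13.247 → t=2.703, apex=8.953, x_land=287.667, impact vy=-13.247
  bounce: vy ← 0.85·13.247 = 11.260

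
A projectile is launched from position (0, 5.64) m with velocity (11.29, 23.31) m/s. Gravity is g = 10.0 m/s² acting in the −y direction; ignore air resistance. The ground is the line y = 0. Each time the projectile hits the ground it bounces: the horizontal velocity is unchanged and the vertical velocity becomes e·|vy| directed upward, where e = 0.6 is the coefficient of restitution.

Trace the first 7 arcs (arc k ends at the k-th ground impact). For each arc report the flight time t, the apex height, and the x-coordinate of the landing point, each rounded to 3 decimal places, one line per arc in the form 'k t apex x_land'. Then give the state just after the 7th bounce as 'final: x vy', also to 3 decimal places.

1 4.893 32.808 55.237
2 3.074 11.811 89.941
3 1.844 4.252 110.763
4 1.107 1.531 123.257
5 0.664 0.551 130.753
6 0.398 0.198 135.250
7 0.239 0.071 137.949
final: 137.949 0.717

Arc 1: start y=5.640, vy=23.310 → t=4.893, apex=32.808, x_land=55.237, impact vy=-25.616
  bounce: vy ← 0.6·25.616 = 15.369
Arc 2: start y=0.000, vy=15.369 → t=3.074, apex=11.811, x_land=89.941, impact vy=-15.369
  bounce: vy ← 0.6·15.369 = 9.222
Arc 3: start y=0.000, vy=9.222 → t=1.844, apex=4.252, x_land=110.763, impact vy=-9.222
  bounce: vy ← 0.6·9.222 = 5.533
Arc 4: start y=0.000, vy=5.533 → t=1.107, apex=1.531, x_land=123.257, impact vy=-5.533
  bounce: vy ← 0.6·5.533 = 3.320
Arc 5: start y=0.000, vy=3.320 → t=0.664, apex=0.551, x_land=130.753, impact vy=-3.320
  bounce: vy ← 0.6·3.320 = 1.992
Arc 6: start y=0.000, vy=1.992 → t=0.398, apex=0.198, x_land=135.250, impact vy=-1.992
  bounce: vy ← 0.6·1.992 = 1.195
Arc 7: start y=0.000, vy=1.195 → t=0.239, apex=0.071, x_land=137.949, impact vy=-1.195
  bounce: vy ← 0.6·1.195 = 0.717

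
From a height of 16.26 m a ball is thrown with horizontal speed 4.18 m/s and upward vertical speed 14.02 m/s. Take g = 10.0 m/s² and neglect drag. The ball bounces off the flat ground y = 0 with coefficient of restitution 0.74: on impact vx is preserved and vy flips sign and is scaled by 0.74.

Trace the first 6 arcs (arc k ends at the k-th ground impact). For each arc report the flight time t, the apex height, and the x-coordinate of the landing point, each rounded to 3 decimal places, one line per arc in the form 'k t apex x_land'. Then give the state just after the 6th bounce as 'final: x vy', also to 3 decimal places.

1 3.686 26.088 15.408
2 3.381 14.286 29.539
3 2.502 7.823 39.996
4 1.851 4.284 47.734
5 1.370 2.346 53.461
6 1.014 1.285 57.698
final: 57.698 3.751

Arc 1: start y=16.260, vy=14.020 → t=3.686, apex=26.088, x_land=15.408, impact vy=-22.842
  bounce: vy ← 0.74·22.842 = 16.903
Arc 2: start y=0.000, vy=16.903 → t=3.381, apex=14.286, x_land=29.539, impact vy=-16.903
  bounce: vy ← 0.74·16.903 = 12.508
Arc 3: start y=0.000, vy=12.508 → t=2.502, apex=7.823, x_land=39.996, impact vy=-12.508
  bounce: vy ← 0.74·12.508 = 9.256
Arc 4: start y=0.000, vy=9.256 → t=1.851, apex=4.284, x_land=47.734, impact vy=-9.256
  bounce: vy ← 0.74·9.256 = 6.850
Arc 5: start y=0.000, vy=6.850 → t=1.370, apex=2.346, x_land=53.461, impact vy=-6.850
  bounce: vy ← 0.74·6.850 = 5.069
Arc 6: start y=0.000, vy=5.069 → t=1.014, apex=1.285, x_land=57.698, impact vy=-5.069
  bounce: vy ← 0.74·5.069 = 3.751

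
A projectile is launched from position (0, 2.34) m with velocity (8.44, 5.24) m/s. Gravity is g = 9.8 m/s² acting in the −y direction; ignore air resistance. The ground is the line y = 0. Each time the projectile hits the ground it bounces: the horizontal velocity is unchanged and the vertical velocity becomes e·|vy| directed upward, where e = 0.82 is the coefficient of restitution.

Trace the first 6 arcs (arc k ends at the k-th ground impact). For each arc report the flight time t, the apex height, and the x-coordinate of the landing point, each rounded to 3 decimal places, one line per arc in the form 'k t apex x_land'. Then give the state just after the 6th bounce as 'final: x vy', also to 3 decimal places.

1 1.408 3.741 11.887
2 1.433 2.515 23.981
3 1.175 1.691 33.899
4 0.964 1.137 42.031
5 0.790 0.765 48.699
6 0.648 0.514 54.167
final: 54.167 2.603

Arc 1: start y=2.340, vy=5.240 → t=1.408, apex=3.741, x_land=11.887, impact vy=-8.563
  bounce: vy ← 0.82·8.563 = 7.021
Arc 2: start y=0.000, vy=7.021 → t=1.433, apex=2.515, x_land=23.981, impact vy=-7.021
  bounce: vy ← 0.82·7.021 = 5.758
Arc 3: start y=0.000, vy=5.758 → t=1.175, apex=1.691, x_land=33.899, impact vy=-5.758
  bounce: vy ← 0.82·5.758 = 4.721
Arc 4: start y=0.000, vy=4.721 → t=0.964, apex=1.137, x_land=42.031, impact vy=-4.721
  bounce: vy ← 0.82·4.721 = 3.871
Arc 5: start y=0.000, vy=3.871 → t=0.790, apex=0.765, x_land=48.699, impact vy=-3.871
  bounce: vy ← 0.82·3.871 = 3.175
Arc 6: start y=0.000, vy=3.175 → t=0.648, apex=0.514, x_land=54.167, impact vy=-3.175
  bounce: vy ← 0.82·3.175 = 2.603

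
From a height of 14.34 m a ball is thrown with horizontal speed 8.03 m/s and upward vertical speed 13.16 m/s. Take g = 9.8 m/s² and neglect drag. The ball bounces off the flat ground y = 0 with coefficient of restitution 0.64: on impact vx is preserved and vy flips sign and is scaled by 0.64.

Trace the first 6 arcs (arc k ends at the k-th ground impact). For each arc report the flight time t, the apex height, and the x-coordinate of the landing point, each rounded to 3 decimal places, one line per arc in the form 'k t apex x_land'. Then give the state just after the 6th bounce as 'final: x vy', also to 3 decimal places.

Arc 1: start y=14.340, vy=13.160 → t=3.518, apex=23.176, x_land=28.247, impact vy=-21.313
  bounce: vy ← 0.64·21.313 = 13.640
Arc 2: start y=0.000, vy=13.640 → t=2.784, apex=9.493, x_land=50.600, impact vy=-13.640
  bounce: vy ← 0.64·13.640 = 8.730
Arc 3: start y=0.000, vy=8.730 → t=1.782, apex=3.888, x_land=64.907, impact vy=-8.730
  bounce: vy ← 0.64·8.730 = 5.587
Arc 4: start y=0.000, vy=5.587 → t=1.140, apex=1.593, x_land=74.063, impact vy=-5.587
  bounce: vy ← 0.64·5.587 = 3.576
Arc 5: start y=0.000, vy=3.576 → t=0.730, apex=0.652, x_land=79.923, impact vy=-3.576
  bounce: vy ← 0.64·3.576 = 2.288
Arc 6: start y=0.000, vy=2.288 → t=0.467, apex=0.267, x_land=83.673, impact vy=-2.288
  bounce: vy ← 0.64·2.288 = 1.465

1 3.518 23.176 28.247
2 2.784 9.493 50.600
3 1.782 3.888 64.907
4 1.140 1.593 74.063
5 0.730 0.652 79.923
6 0.467 0.267 83.673
final: 83.673 1.465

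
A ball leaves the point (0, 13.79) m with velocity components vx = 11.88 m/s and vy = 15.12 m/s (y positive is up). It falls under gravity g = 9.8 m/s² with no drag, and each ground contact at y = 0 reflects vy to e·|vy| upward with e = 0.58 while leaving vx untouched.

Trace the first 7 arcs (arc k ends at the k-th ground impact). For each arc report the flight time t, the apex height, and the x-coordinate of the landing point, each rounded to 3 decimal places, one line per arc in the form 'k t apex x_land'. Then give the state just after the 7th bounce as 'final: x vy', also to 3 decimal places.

Arc 1: start y=13.790, vy=15.120 → t=3.822, apex=25.454, x_land=45.406, impact vy=-22.336
  bounce: vy ← 0.58·22.336 = 12.955
Arc 2: start y=0.000, vy=12.955 → t=2.644, apex=8.563, x_land=76.815, impact vy=-12.955
  bounce: vy ← 0.58·12.955 = 7.514
Arc 3: start y=0.000, vy=7.514 → t=1.533, apex=2.881, x_land=95.032, impact vy=-7.514
  bounce: vy ← 0.58·7.514 = 4.358
Arc 4: start y=0.000, vy=4.358 → t=0.889, apex=0.969, x_land=105.598, impact vy=-4.358
  bounce: vy ← 0.58·4.358 = 2.528
Arc 5: start y=0.000, vy=2.528 → t=0.516, apex=0.326, x_land=111.726, impact vy=-2.528
  bounce: vy ← 0.58·2.528 = 1.466
Arc 6: start y=0.000, vy=1.466 → t=0.299, apex=0.110, x_land=115.281, impact vy=-1.466
  bounce: vy ← 0.58·1.466 = 0.850
Arc 7: start y=0.000, vy=0.850 → t=0.174, apex=0.037, x_land=117.342, impact vy=-0.850
  bounce: vy ← 0.58·0.850 = 0.493

1 3.822 25.454 45.406
2 2.644 8.563 76.815
3 1.533 2.881 95.032
4 0.889 0.969 105.598
5 0.516 0.326 111.726
6 0.299 0.110 115.281
7 0.174 0.037 117.342
final: 117.342 0.493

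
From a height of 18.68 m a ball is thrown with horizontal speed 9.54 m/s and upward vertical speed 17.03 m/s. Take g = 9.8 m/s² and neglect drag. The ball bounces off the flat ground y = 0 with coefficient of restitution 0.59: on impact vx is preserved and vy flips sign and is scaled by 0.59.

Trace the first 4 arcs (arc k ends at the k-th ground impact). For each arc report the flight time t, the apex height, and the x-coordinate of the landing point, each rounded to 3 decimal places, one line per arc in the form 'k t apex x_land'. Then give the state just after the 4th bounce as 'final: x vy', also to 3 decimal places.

Arc 1: start y=18.680, vy=17.030 → t=4.352, apex=33.477, x_land=41.514, impact vy=-25.615
  bounce: vy ← 0.59·25.615 = 15.113
Arc 2: start y=0.000, vy=15.113 → t=3.084, apex=11.653, x_land=70.938, impact vy=-15.113
  bounce: vy ← 0.59·15.113 = 8.917
Arc 3: start y=0.000, vy=8.917 → t=1.820, apex=4.057, x_land=88.299, impact vy=-8.917
  bounce: vy ← 0.59·8.917 = 5.261
Arc 4: start y=0.000, vy=5.261 → t=1.074, apex=1.412, x_land=98.541, impact vy=-5.261
  bounce: vy ← 0.59·5.261 = 3.104

1 4.352 33.477 41.514
2 3.084 11.653 70.938
3 1.820 4.057 88.299
4 1.074 1.412 98.541
final: 98.541 3.104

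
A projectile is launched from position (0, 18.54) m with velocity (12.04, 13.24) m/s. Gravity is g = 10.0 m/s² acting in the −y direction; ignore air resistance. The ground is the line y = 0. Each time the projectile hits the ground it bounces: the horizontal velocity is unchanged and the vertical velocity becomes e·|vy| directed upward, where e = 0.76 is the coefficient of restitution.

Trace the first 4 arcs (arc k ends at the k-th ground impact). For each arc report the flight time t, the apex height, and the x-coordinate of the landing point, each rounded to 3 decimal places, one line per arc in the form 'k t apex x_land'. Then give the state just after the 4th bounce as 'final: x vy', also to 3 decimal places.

1 3.661 27.305 44.077
2 3.552 15.771 86.844
3 2.700 9.110 119.346
4 2.052 5.262 144.048
final: 144.048 7.796

Arc 1: start y=18.540, vy=13.240 → t=3.661, apex=27.305, x_land=44.077, impact vy=-23.369
  bounce: vy ← 0.76·23.369 = 17.760
Arc 2: start y=0.000, vy=17.760 → t=3.552, apex=15.771, x_land=86.844, impact vy=-17.760
  bounce: vy ← 0.76·17.760 = 13.498
Arc 3: start y=0.000, vy=13.498 → t=2.700, apex=9.110, x_land=119.346, impact vy=-13.498
  bounce: vy ← 0.76·13.498 = 10.258
Arc 4: start y=0.000, vy=10.258 → t=2.052, apex=5.262, x_land=144.048, impact vy=-10.258
  bounce: vy ← 0.76·10.258 = 7.796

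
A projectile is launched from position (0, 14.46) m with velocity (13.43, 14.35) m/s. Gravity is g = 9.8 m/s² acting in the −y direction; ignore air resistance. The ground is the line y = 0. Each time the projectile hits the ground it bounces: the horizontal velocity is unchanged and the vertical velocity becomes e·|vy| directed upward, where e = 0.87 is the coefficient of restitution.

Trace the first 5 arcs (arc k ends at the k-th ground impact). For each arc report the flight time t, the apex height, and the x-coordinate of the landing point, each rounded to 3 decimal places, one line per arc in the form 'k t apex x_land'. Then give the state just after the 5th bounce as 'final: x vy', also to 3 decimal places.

Arc 1: start y=14.460, vy=14.350 → t=3.722, apex=24.966, x_land=49.980, impact vy=-22.121
  bounce: vy ← 0.87·22.121 = 19.245
Arc 2: start y=0.000, vy=19.245 → t=3.928, apex=18.897, x_land=102.728, impact vy=-19.245
  bounce: vy ← 0.87·19.245 = 16.743
Arc 3: start y=0.000, vy=16.743 → t=3.417, apex=14.303, x_land=148.618, impact vy=-16.743
  bounce: vy ← 0.87·16.743 = 14.567
Arc 4: start y=0.000, vy=14.567 → t=2.973, apex=10.826, x_land=188.543, impact vy=-14.567
  bounce: vy ← 0.87·14.567 = 12.673
Arc 5: start y=0.000, vy=12.673 → t=2.586, apex=8.194, x_land=223.278, impact vy=-12.673
  bounce: vy ← 0.87·12.673 = 11.026

1 3.722 24.966 49.980
2 3.928 18.897 102.728
3 3.417 14.303 148.618
4 2.973 10.826 188.543
5 2.586 8.194 223.278
final: 223.278 11.026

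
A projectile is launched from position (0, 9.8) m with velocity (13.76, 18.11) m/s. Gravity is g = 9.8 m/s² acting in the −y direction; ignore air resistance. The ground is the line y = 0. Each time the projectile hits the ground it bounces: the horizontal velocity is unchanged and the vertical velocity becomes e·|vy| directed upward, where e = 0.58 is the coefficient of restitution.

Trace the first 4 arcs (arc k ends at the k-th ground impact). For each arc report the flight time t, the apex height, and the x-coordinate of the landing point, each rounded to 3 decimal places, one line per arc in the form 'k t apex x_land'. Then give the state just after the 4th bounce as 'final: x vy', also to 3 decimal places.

Arc 1: start y=9.800, vy=18.110 → t=4.175, apex=26.533, x_land=57.448, impact vy=-22.805
  bounce: vy ← 0.58·22.805 = 13.227
Arc 2: start y=0.000, vy=13.227 → t=2.699, apex=8.926, x_land=94.590, impact vy=-13.227
  bounce: vy ← 0.58·13.227 = 7.671
Arc 3: start y=0.000, vy=7.671 → t=1.566, apex=3.003, x_land=116.133, impact vy=-7.671
  bounce: vy ← 0.58·7.671 = 4.449
Arc 4: start y=0.000, vy=4.449 → t=0.908, apex=1.010, x_land=128.628, impact vy=-4.449
  bounce: vy ← 0.58·4.449 = 2.581

1 4.175 26.533 57.448
2 2.699 8.926 94.590
3 1.566 3.003 116.133
4 0.908 1.010 128.628
final: 128.628 2.581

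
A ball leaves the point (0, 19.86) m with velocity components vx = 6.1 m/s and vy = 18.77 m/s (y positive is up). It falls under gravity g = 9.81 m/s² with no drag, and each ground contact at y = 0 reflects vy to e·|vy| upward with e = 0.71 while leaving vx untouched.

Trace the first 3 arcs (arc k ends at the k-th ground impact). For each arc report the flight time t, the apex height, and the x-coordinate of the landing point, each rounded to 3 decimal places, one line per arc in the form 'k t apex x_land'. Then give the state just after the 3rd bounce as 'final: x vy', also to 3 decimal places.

Arc 1: start y=19.860, vy=18.770 → t=4.690, apex=37.817, x_land=28.609, impact vy=-27.239
  bounce: vy ← 0.71·27.239 = 19.340
Arc 2: start y=0.000, vy=19.340 → t=3.943, apex=19.063, x_land=52.661, impact vy=-19.340
  bounce: vy ← 0.71·19.340 = 13.731
Arc 3: start y=0.000, vy=13.731 → t=2.799, apex=9.610, x_land=69.737, impact vy=-13.731
  bounce: vy ← 0.71·13.731 = 9.749

1 4.690 37.817 28.609
2 3.943 19.063 52.661
3 2.799 9.610 69.737
final: 69.737 9.749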